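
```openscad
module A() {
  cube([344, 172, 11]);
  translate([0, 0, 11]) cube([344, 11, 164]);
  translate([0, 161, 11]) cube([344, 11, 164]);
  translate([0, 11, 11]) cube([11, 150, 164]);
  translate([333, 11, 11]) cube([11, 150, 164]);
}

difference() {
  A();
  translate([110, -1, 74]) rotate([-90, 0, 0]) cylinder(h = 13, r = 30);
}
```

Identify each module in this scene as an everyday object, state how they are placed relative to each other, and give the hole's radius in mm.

The subtracted cylinder has r = 30 mm.

A is an open box. The open box has a circular hole through its front wall. The hole's radius is 30 mm.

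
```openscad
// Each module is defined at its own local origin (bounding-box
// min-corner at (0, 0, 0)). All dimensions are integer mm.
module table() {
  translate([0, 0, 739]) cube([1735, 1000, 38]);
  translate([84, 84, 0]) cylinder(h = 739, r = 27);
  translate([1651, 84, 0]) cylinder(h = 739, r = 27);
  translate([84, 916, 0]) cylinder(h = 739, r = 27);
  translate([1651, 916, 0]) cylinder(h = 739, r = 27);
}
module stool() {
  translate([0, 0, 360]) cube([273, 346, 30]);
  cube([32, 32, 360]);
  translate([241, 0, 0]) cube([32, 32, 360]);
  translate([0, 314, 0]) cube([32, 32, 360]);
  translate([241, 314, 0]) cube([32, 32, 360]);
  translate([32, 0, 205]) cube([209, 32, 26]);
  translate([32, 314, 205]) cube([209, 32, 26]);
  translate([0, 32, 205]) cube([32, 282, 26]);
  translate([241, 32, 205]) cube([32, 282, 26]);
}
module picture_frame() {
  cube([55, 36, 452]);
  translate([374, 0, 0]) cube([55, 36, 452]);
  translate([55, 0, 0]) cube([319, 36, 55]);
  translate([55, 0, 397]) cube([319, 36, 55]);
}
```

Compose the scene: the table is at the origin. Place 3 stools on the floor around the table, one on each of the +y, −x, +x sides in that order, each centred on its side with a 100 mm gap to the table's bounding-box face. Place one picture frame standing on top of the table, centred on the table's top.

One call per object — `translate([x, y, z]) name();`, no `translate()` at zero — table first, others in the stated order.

table();
translate([731, 1100, 0]) stool();
translate([-373, 327, 0]) stool();
translate([1835, 327, 0]) stool();
translate([653, 482, 777]) picture_frame();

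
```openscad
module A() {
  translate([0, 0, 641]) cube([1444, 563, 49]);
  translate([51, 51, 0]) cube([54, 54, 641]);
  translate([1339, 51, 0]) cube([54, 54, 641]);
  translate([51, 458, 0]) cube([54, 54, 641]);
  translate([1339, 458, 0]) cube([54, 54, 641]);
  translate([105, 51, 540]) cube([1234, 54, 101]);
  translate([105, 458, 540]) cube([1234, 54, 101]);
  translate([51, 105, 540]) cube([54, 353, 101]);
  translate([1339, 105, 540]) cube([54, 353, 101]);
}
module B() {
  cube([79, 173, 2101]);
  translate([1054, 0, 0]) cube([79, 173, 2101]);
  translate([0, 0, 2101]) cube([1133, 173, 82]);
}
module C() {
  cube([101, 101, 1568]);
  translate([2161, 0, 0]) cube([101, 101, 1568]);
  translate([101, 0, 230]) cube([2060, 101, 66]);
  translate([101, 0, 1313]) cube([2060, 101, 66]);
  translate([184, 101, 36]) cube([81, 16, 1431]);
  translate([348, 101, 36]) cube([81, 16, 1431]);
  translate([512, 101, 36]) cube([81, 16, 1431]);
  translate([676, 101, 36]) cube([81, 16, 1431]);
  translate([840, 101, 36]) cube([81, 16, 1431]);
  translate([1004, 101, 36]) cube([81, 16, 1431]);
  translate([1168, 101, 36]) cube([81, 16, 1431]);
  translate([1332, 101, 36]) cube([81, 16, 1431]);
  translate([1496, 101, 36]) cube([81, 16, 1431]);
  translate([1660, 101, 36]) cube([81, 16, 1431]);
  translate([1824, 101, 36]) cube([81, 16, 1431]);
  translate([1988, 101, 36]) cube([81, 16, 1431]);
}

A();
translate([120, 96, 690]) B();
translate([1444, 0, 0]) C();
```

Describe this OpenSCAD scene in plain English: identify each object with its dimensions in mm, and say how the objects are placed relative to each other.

A is a table: top 1444 mm (x) × 563 mm (y), 49 mm thick, upper face at z = 690 mm, on four 54×54 mm square legs, each inset 51 mm from the nearest pair of top edges, running from z = 0 to the bottom of the top. Four apron rails, 54 mm thick and 101 mm tall, run between adjacent legs with their top edges flush with the underside of the top and their outer faces flush with the legs' outer faces.

B is a door frame. The clear opening is 975 mm wide and 2101 mm high. Two 79 mm wide jambs, 173 mm deep, stand either side of the opening from the floor to the top of the opening. A 82 mm thick head sits across the top of both jambs, spanning the full outside width of the frame.

C is a fence section. Two 101×101 mm posts, 1568 mm tall, stand on the floor with a clear span of 2060 mm between their inner faces. Two horizontal rails of 101×66 mm section span the gap between the posts with their undersides at z = 230 mm and z = 1313 mm, flush with the posts' −y face. 12 pickets, each 81 mm wide, 16 mm thick and 1431 mm tall, are fixed to the +y face of the rails with their bottoms at z = 36 mm, evenly spaced across the span with equal gaps (rounded down to the nearest mm) at the −x end and between each pair — any rounding remainder accumulates at the +x end.

The door frame is on top of the table. The fence section is against the table's +x side, with their −y faces flush.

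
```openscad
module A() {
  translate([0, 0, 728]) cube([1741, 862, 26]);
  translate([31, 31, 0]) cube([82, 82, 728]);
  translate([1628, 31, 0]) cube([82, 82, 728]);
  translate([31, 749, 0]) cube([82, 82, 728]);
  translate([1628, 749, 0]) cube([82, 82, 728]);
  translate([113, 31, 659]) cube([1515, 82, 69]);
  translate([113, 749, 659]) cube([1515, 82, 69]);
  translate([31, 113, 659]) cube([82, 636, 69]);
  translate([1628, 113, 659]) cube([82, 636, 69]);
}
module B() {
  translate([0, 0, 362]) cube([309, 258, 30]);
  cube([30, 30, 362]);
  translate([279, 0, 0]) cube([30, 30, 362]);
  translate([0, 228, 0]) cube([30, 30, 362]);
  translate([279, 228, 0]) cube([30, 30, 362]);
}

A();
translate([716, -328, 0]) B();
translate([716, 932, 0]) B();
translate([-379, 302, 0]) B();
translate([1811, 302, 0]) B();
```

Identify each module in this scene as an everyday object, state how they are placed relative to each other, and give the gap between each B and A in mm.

A is a table. B is a stool. Four stools sit around the table at the −y, +y, −x, +x sides. The gap between each stool and the table is 70 mm.

Each stool's nearest face is 70 mm from the table's bounding box.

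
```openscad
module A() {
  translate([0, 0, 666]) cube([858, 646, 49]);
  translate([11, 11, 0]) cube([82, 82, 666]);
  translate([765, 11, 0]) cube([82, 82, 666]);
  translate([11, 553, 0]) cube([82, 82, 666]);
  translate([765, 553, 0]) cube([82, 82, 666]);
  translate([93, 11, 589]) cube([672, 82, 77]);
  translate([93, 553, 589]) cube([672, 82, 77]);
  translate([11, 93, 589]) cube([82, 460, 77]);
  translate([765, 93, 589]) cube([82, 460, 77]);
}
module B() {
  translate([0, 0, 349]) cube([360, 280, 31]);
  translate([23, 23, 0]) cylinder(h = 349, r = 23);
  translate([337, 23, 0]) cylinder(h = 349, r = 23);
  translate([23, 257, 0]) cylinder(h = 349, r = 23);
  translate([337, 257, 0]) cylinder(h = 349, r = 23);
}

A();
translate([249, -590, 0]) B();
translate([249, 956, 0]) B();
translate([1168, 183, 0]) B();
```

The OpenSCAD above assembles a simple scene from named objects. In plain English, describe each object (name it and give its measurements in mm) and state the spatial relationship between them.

A is a table with a 858×646 mm rectangular top, 49 mm thick, top surface at z = 715 mm, supported by four 82×82 mm square legs, each inset 11 mm from the nearest pair of top edges, running from the floor. Four apron rails, 82 mm thick and 77 mm tall, run between adjacent legs with their top edges flush with the underside of the top and their outer faces flush with the legs' outer faces.

B is a four-legged stool. The seat is a 360×280×31 mm slab whose top surface is at z = 380 mm; four round legs, each 46 mm in diameter, run from the floor (z = 0) to the underside of the seat, each leg's axis is inset half a diameter from the nearest pair of seat edges (so the leg's bounding box is flush with the corner).

Three stools sit around the table at the −y, +y, +x sides.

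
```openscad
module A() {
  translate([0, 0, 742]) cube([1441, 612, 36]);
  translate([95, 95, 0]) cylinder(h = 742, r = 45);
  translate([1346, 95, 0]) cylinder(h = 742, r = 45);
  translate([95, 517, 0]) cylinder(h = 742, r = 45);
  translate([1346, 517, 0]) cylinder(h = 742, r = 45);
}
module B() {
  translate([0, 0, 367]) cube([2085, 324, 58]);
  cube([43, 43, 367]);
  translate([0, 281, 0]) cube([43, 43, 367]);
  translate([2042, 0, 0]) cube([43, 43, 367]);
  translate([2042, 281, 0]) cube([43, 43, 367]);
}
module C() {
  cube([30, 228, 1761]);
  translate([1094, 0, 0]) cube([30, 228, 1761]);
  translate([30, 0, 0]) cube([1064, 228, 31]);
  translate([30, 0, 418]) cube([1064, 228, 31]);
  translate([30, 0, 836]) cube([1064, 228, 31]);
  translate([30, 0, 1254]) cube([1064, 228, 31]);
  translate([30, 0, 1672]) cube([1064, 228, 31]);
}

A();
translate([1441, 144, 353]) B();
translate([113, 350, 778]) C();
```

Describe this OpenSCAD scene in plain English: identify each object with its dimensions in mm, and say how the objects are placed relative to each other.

A is a table: top 1441 mm (x) × 612 mm (y), 36 mm thick, upper face at z = 778 mm, on four round legs of 90 mm diameter, each leg's bounding box inset 50 mm from the nearest pair of top edges, running from z = 0 to the bottom of the top.

B is a long wooden bench with a 2085 mm (x) × 324 mm (y) seat, 58 mm thick, its top surface 425 mm above the floor. Four 43 mm square legs at the seat corners, flush with the edges, run from z = 0 to the seat underside.

C is a bookshelf 1124 mm wide overall, 228 mm deep and 1761 mm tall. The two sides are 30 mm thick vertical panels. 5 horizontal shelves of 31 mm thickness span between the inner faces of the sides; the lowest shelf sits on the floor and shelves are stacked with a clear vertical gap of 387 mm between each pair.

The bench is beside the table with their tops flush at z = 778. The bookshelf is on top of the table.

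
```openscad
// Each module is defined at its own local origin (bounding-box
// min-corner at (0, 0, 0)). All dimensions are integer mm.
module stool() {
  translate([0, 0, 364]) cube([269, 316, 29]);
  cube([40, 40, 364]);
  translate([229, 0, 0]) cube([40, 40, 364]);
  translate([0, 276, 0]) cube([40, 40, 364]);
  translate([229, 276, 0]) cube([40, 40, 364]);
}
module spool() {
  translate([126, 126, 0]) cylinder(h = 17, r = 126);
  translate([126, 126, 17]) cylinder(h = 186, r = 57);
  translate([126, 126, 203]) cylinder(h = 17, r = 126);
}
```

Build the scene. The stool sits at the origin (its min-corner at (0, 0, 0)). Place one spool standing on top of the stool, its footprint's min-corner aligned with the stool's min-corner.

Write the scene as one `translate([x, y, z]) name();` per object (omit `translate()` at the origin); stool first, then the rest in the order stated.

stool();
translate([0, 0, 393]) spool();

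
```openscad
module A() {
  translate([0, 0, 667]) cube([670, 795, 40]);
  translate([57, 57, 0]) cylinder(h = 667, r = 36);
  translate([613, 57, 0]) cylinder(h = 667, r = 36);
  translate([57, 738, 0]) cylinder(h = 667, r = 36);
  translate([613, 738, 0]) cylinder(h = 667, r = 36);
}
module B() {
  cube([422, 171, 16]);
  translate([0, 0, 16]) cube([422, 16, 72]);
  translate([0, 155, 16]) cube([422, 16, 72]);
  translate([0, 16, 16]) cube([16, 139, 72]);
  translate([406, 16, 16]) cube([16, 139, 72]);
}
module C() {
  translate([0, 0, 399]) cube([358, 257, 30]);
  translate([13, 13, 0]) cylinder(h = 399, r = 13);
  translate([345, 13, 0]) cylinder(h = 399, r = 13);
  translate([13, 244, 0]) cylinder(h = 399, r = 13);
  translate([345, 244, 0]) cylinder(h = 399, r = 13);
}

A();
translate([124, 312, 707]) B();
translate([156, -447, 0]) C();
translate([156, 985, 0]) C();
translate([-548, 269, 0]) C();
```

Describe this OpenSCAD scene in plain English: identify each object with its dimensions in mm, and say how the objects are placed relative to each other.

A is a table with a 670×795 mm rectangular top, 40 mm thick, top surface at z = 707 mm, supported by four round legs of 72 mm diameter, each leg's bounding box inset 21 mm from the nearest pair of top edges, running from the floor.

B is an open-topped rectangular box: outside dimensions 422×171×88 mm, with a uniform wall and base thickness of 16 mm. The base is a full 422×171 slab on the floor; four walls sit on top of the base. The front and back walls (the −y and +y sides) span the full width; the two side walls fit between them.

C is a simple wooden stool: a rectangular seat 358 mm (x) by 257 mm (y), 30 mm thick, top face at z = 429 mm, on four round legs, each 26 mm in diameter. The legs rest on z = 0, each leg's axis is inset half a diameter from the nearest pair of seat edges (so the leg's bounding box is flush with the corner).

The open box is on top of the table, centred. Three stools sit around the table at the −y, +y, −x sides.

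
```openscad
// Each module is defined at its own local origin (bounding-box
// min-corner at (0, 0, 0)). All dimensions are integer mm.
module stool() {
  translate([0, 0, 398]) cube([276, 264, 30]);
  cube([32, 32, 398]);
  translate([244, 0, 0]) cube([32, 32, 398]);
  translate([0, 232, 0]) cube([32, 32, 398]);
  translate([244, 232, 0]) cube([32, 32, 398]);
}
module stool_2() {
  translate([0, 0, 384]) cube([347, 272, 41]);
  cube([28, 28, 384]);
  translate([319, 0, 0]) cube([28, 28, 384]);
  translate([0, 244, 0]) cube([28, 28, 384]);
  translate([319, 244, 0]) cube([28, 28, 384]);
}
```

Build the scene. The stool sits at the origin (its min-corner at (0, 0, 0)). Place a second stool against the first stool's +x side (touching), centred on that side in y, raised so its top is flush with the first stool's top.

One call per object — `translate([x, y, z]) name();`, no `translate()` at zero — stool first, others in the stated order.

stool();
translate([276, -4, 3]) stool_2();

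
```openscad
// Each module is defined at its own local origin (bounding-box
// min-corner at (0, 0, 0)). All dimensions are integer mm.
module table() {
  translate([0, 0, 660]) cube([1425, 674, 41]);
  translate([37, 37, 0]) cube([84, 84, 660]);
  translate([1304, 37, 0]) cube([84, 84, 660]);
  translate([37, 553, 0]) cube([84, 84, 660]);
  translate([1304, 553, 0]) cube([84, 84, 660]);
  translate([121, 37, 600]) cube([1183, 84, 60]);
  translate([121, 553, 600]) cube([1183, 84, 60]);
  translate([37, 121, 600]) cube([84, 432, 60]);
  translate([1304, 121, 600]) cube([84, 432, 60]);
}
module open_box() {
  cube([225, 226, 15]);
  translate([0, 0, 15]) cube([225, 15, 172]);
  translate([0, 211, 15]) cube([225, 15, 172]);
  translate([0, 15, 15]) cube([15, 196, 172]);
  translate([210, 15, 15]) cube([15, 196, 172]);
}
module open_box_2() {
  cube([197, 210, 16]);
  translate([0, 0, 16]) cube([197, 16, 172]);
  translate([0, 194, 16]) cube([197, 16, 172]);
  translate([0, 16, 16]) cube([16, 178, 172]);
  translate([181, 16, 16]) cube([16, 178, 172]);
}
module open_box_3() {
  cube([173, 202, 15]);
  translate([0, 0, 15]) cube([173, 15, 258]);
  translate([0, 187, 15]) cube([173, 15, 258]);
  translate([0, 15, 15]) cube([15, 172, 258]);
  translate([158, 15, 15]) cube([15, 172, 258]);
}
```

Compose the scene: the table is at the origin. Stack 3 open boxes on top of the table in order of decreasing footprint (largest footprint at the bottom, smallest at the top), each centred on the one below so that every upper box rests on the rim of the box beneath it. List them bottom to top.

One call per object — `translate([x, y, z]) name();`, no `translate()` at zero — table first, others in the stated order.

table();
translate([600, 224, 701]) open_box();
translate([614, 232, 888]) open_box_2();
translate([626, 236, 1076]) open_box_3();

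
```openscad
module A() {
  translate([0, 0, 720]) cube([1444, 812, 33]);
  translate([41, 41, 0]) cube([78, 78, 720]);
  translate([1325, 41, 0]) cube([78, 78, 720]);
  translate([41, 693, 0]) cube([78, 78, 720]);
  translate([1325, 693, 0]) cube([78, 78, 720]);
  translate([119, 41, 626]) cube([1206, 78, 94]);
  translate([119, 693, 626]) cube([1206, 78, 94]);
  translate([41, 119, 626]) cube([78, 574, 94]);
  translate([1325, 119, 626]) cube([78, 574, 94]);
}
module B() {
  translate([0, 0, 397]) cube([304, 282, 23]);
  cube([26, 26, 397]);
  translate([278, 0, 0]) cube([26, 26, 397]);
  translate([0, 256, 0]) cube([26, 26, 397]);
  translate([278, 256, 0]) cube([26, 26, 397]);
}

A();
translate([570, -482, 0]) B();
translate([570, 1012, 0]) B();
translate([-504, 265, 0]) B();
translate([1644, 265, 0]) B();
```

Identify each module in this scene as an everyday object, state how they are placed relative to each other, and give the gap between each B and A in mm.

A is a table. B is a stool. Four stools sit around the table at the −y, +y, −x, +x sides. The gap between each stool and the table is 200 mm.

Each stool's nearest face is 200 mm from the table's bounding box.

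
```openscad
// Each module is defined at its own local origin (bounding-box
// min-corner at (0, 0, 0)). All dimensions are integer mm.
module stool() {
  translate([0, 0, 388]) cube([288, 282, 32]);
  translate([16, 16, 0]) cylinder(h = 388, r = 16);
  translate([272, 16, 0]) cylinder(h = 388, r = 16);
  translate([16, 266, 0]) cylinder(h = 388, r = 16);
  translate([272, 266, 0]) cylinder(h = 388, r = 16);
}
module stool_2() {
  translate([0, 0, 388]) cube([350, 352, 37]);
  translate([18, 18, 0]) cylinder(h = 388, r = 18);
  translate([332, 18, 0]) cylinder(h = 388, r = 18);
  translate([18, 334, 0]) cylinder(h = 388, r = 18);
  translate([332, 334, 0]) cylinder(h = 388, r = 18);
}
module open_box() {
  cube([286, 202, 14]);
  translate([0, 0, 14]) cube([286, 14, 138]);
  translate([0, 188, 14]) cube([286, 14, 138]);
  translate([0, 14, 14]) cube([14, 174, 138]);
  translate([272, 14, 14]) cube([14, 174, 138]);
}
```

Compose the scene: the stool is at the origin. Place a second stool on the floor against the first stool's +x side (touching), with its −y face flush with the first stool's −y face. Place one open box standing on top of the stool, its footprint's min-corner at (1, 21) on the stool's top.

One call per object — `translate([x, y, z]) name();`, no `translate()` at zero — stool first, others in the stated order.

stool();
translate([288, 0, 0]) stool_2();
translate([1, 21, 420]) open_box();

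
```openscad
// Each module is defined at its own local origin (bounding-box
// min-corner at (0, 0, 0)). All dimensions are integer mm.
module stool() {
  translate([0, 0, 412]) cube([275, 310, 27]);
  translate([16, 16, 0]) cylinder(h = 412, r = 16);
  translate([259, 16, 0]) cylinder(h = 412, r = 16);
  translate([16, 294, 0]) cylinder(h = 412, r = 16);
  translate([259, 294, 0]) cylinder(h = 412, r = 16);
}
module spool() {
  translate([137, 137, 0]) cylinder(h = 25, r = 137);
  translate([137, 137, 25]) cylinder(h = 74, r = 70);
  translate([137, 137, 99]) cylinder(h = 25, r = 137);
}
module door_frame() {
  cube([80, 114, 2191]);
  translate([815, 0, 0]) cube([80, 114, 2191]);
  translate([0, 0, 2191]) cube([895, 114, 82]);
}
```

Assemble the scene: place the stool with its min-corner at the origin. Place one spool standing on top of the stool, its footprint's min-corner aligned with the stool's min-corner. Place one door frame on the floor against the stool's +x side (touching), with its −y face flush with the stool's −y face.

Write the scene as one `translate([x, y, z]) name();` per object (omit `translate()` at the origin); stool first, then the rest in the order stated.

stool();
translate([0, 0, 439]) spool();
translate([275, 0, 0]) door_frame();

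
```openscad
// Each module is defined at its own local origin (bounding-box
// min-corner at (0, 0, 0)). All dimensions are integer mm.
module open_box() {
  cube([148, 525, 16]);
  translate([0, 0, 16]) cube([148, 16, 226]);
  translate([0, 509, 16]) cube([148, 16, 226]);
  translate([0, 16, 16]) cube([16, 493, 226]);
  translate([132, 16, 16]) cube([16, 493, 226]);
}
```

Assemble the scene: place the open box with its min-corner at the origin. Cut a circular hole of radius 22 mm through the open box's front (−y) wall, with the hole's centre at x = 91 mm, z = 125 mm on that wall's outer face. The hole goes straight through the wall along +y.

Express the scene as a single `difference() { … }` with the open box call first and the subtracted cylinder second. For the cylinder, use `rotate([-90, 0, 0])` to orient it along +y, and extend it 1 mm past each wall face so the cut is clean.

difference() {
  open_box();
  translate([91, -1, 125]) rotate([-90, 0, 0]) cylinder(h = 18, r = 22);
}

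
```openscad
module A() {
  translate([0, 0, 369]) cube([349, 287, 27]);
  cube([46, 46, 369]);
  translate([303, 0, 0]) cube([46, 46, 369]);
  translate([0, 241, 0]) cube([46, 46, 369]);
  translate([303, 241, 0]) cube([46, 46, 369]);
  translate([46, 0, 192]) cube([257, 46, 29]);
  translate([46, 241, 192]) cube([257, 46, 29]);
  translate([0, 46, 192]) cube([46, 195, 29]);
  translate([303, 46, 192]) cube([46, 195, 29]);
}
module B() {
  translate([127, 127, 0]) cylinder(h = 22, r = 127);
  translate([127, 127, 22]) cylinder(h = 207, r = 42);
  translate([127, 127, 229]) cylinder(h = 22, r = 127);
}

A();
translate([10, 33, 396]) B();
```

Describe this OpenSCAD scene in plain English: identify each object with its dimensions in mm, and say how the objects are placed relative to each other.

A is a four-legged stool. The seat is 349×287 mm, 27 mm thick, top at z = 396 mm. It stands on four square legs, each 46×46 mm in cross-section, from z = 0 to the seat underside, each flush with a corner of the seat. Four stretchers, 46 mm wide and 29 mm tall, connect adjacent legs with their undersides at z = 192 mm, each running between the inner faces of the legs it joins and aligned with the legs' outer faces on the other axis.

B is a spool: two coaxial disc flanges of radius 127 mm and thickness 22 mm, joined by a core cylinder of radius 42 mm and height 207 mm. The lower flange rests on z = 0 and the three cylinders share a vertical axis.

The spool is on top of the stool.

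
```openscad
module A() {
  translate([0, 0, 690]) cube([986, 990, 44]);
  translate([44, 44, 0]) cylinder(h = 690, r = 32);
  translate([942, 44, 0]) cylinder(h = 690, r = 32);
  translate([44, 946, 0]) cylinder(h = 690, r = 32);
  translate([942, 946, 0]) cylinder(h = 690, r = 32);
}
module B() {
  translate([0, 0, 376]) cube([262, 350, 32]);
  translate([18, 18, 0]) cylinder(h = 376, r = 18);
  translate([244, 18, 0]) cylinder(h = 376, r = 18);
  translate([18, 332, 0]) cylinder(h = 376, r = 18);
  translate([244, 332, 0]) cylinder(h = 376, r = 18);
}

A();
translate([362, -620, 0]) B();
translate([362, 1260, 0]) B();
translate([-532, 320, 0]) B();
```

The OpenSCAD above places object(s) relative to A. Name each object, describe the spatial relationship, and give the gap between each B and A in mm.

A is a table. B is a stool. Three stools sit around the table at the −y, +y, −x sides. The gap between each stool and the table is 270 mm.

Each stool's nearest face is 270 mm from the table's bounding box.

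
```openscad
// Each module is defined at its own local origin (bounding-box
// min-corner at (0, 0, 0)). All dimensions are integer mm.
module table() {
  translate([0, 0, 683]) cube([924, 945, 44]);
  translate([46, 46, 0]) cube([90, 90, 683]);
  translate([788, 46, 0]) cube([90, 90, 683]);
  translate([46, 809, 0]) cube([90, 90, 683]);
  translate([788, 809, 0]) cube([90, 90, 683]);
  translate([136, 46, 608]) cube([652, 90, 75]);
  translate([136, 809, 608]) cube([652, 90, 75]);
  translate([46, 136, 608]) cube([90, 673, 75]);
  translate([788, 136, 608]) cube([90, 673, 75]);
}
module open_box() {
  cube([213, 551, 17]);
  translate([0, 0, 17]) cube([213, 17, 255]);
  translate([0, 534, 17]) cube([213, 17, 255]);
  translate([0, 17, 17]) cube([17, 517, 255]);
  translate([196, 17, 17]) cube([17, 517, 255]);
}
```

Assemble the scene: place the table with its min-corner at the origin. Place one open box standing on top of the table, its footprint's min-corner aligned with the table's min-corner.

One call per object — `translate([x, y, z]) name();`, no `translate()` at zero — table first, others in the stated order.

table();
translate([0, 0, 727]) open_box();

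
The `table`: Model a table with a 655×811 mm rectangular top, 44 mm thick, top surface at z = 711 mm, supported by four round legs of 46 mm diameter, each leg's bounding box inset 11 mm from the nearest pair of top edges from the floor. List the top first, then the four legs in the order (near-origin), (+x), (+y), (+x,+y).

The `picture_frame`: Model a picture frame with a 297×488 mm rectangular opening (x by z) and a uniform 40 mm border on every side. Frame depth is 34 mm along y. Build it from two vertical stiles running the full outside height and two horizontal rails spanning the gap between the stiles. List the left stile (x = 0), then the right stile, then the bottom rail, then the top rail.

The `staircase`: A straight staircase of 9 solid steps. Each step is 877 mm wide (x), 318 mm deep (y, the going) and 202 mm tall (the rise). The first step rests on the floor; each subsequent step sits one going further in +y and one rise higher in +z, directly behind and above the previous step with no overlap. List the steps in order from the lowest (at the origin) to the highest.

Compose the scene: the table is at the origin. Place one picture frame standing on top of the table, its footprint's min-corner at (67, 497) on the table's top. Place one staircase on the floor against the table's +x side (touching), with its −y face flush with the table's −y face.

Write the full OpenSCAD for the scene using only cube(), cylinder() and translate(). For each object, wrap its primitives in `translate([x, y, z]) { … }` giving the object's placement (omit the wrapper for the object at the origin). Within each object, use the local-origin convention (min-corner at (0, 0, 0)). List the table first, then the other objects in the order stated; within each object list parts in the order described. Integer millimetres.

translate([0, 0, 667]) cube([655, 811, 44]);
translate([34, 34, 0]) cylinder(h = 667, r = 23);
translate([621, 34, 0]) cylinder(h = 667, r = 23);
translate([34, 777, 0]) cylinder(h = 667, r = 23);
translate([621, 777, 0]) cylinder(h = 667, r = 23);
translate([67, 497, 711]) {
  cube([40, 34, 568]);
  translate([337, 0, 0]) cube([40, 34, 568]);
  translate([40, 0, 0]) cube([297, 34, 40]);
  translate([40, 0, 528]) cube([297, 34, 40]);
}
translate([655, 0, 0]) {
  cube([877, 318, 202]);
  translate([0, 318, 202]) cube([877, 318, 202]);
  translate([0, 636, 404]) cube([877, 318, 202]);
  translate([0, 954, 606]) cube([877, 318, 202]);
  translate([0, 1272, 808]) cube([877, 318, 202]);
  translate([0, 1590, 1010]) cube([877, 318, 202]);
  translate([0, 1908, 1212]) cube([877, 318, 202]);
  translate([0, 2226, 1414]) cube([877, 318, 202]);
  translate([0, 2544, 1616]) cube([877, 318, 202]);
}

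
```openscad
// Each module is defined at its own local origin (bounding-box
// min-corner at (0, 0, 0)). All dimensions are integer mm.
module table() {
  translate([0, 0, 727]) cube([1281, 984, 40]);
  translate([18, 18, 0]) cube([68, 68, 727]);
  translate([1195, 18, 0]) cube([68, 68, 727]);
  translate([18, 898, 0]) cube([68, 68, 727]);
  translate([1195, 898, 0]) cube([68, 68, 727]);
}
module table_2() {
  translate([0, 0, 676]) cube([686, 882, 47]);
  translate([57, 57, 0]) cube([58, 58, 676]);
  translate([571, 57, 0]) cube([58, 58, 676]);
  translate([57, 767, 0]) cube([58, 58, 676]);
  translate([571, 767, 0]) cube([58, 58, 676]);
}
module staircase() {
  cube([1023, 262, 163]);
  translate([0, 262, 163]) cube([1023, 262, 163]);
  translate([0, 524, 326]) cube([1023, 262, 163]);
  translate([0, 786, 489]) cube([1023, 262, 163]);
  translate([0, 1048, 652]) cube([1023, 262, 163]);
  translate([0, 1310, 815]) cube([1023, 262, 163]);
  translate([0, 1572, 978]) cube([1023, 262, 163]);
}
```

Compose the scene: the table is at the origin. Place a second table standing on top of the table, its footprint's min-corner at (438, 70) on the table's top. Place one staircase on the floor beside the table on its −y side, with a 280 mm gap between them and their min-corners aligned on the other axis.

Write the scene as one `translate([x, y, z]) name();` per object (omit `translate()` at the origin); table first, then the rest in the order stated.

table();
translate([438, 70, 767]) table_2();
translate([0, -2114, 0]) staircase();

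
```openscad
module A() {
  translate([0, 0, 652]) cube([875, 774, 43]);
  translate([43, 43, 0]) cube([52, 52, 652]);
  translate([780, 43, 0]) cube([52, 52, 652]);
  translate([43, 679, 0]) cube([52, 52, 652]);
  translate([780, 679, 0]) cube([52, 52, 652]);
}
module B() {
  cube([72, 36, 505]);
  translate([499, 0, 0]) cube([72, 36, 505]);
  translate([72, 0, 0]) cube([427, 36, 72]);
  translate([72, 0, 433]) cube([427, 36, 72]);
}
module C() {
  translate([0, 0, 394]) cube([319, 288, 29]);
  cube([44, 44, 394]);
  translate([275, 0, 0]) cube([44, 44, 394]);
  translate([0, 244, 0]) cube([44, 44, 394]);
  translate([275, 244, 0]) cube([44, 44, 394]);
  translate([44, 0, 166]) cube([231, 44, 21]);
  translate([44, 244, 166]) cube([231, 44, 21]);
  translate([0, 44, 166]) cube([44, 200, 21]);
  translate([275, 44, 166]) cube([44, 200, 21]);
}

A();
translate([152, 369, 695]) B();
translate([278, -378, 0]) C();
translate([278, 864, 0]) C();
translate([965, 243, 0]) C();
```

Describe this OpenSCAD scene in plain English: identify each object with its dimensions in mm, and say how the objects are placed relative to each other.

A is a table with a 875×774 mm rectangular top, 43 mm thick, top surface at z = 695 mm, supported by four 52×52 mm square legs, each inset 43 mm from the nearest pair of top edges, running from the floor.

B is a rectangular picture frame lying in the x–z plane (depth along y). The opening is 427 mm wide (x) by 361 mm tall (z), surrounded by a border 72 mm wide on all four sides. The frame is 36 mm deep and is made of two full-height vertical stiles with two horizontal rails fitted between them.

C is a four-legged stool. The seat is a 319×288×29 mm slab whose top surface is at z = 423 mm; four square legs, each 44×44 mm in cross-section, run from the floor (z = 0) to the underside of the seat, each flush with a corner of the seat. Four stretchers, 44 mm wide and 21 mm tall, connect adjacent legs with their undersides at z = 166 mm, each running between the inner faces of the legs it joins and aligned with the legs' outer faces on the other axis.

The picture frame is on top of the table, centred. Three stools sit around the table at the −y, +y, +x sides.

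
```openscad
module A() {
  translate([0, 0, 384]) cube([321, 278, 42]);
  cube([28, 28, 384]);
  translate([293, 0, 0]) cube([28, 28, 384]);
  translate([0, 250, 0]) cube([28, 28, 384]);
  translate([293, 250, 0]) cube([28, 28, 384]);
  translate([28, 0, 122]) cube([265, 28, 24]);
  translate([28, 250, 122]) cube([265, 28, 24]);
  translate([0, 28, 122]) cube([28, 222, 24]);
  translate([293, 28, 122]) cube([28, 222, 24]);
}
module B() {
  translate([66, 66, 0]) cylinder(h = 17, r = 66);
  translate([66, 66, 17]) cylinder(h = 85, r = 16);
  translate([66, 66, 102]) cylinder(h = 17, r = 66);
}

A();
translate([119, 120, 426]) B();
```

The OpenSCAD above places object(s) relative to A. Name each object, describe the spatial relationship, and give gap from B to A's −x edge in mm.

A is a stool. B is a spool. The spool is on top of the stool. The gap from the spool to the stool's −x edge is 119 mm.

The spool's min-x is at 119; the stool's min-x is 0; gap = 119 mm.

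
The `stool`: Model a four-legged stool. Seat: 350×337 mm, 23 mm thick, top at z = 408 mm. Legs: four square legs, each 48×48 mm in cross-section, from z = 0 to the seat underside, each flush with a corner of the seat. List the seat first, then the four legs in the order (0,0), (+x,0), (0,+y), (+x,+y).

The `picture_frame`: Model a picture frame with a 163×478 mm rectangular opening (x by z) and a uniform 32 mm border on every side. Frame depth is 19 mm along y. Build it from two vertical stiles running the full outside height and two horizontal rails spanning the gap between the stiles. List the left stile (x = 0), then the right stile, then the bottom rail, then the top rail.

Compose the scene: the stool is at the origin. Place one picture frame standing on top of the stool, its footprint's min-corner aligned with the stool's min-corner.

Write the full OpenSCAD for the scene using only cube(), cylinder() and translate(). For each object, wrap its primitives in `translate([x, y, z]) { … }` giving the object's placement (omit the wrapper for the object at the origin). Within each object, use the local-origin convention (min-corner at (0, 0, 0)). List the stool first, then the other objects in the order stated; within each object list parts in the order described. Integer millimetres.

translate([0, 0, 385]) cube([350, 337, 23]);
cube([48, 48, 385]);
translate([302, 0, 0]) cube([48, 48, 385]);
translate([0, 289, 0]) cube([48, 48, 385]);
translate([302, 289, 0]) cube([48, 48, 385]);
translate([0, 0, 408]) {
  cube([32, 19, 542]);
  translate([195, 0, 0]) cube([32, 19, 542]);
  translate([32, 0, 0]) cube([163, 19, 32]);
  translate([32, 0, 510]) cube([163, 19, 32]);
}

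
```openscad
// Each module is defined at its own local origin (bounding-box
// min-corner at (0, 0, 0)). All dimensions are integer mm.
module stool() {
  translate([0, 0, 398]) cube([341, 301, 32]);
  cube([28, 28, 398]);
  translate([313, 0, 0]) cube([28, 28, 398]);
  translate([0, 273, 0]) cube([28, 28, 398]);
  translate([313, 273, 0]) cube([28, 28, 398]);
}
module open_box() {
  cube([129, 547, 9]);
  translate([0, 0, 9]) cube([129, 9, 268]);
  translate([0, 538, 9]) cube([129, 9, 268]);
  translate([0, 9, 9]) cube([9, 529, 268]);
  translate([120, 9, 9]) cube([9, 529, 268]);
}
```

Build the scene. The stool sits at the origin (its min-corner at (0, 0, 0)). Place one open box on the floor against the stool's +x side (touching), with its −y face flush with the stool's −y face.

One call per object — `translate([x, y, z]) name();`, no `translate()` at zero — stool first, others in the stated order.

stool();
translate([341, 0, 0]) open_box();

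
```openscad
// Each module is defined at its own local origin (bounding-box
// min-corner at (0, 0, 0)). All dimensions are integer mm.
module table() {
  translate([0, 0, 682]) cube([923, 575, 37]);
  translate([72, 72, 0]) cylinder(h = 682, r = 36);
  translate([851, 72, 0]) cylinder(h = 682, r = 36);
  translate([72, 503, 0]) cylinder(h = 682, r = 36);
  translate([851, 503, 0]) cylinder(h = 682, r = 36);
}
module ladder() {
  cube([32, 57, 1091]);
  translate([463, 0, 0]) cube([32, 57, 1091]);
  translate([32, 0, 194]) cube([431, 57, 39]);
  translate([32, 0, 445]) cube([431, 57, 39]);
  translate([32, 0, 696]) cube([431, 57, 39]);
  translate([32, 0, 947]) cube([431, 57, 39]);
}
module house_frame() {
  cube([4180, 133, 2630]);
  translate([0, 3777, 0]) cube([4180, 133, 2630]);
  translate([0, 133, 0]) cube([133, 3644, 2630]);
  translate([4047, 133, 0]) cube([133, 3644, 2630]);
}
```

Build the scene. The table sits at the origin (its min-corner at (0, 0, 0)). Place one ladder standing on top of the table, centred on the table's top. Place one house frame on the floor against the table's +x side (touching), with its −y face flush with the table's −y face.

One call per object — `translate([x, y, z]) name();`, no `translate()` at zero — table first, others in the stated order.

table();
translate([214, 259, 719]) ladder();
translate([923, 0, 0]) house_frame();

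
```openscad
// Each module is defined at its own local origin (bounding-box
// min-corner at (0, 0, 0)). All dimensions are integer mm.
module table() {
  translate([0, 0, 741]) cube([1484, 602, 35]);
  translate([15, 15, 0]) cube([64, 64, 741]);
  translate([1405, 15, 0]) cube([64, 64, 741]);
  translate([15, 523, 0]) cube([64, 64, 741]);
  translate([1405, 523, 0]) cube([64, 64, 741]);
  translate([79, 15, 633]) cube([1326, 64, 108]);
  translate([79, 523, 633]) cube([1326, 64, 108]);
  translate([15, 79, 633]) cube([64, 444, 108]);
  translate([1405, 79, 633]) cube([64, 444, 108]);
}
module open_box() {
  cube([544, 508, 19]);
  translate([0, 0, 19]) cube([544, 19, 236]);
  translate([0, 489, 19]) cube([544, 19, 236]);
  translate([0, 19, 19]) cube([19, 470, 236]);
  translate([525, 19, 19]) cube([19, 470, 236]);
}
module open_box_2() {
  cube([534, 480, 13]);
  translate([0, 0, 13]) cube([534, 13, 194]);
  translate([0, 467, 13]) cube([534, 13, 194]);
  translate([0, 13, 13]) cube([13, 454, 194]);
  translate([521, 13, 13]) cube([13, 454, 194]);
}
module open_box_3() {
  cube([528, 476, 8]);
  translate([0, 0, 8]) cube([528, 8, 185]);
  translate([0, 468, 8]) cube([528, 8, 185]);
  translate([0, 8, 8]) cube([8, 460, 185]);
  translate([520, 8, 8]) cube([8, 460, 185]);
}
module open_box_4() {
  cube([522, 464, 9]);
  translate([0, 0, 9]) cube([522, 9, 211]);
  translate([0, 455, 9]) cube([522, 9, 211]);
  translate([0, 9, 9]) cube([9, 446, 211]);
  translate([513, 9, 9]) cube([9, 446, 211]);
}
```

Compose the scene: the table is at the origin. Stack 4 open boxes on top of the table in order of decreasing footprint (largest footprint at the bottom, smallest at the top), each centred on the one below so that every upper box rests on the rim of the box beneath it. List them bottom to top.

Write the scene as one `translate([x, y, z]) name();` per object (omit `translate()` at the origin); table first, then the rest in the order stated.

table();
translate([470, 47, 776]) open_box();
translate([475, 61, 1031]) open_box_2();
translate([478, 63, 1238]) open_box_3();
translate([481, 69, 1431]) open_box_4();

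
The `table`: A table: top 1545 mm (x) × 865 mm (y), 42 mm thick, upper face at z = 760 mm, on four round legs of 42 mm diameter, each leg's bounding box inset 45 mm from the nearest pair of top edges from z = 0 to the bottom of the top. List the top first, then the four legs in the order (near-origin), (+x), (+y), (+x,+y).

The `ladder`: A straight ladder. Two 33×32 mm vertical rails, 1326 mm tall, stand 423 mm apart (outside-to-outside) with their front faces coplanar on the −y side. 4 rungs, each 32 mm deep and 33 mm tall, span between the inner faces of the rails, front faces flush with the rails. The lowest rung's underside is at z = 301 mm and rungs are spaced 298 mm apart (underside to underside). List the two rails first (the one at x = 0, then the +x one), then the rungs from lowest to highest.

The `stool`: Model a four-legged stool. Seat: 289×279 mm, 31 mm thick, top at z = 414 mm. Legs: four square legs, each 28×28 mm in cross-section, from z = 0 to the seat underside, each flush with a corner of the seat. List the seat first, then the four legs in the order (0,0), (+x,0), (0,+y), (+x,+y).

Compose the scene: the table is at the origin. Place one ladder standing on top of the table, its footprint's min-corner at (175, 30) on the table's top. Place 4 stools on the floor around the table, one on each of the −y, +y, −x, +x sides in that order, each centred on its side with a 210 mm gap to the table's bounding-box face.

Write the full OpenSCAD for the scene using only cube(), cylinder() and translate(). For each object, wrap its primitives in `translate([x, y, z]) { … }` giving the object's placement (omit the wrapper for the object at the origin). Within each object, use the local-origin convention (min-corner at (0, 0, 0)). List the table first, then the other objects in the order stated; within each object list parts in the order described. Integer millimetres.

translate([0, 0, 718]) cube([1545, 865, 42]);
translate([66, 66, 0]) cylinder(h = 718, r = 21);
translate([1479, 66, 0]) cylinder(h = 718, r = 21);
translate([66, 799, 0]) cylinder(h = 718, r = 21);
translate([1479, 799, 0]) cylinder(h = 718, r = 21);
translate([175, 30, 760]) {
  cube([33, 32, 1326]);
  translate([390, 0, 0]) cube([33, 32, 1326]);
  translate([33, 0, 301]) cube([357, 32, 33]);
  translate([33, 0, 599]) cube([357, 32, 33]);
  translate([33, 0, 897]) cube([357, 32, 33]);
  translate([33, 0, 1195]) cube([357, 32, 33]);
}
translate([628, -489, 0]) {
  translate([0, 0, 383]) cube([289, 279, 31]);
  cube([28, 28, 383]);
  translate([261, 0, 0]) cube([28, 28, 383]);
  translate([0, 251, 0]) cube([28, 28, 383]);
  translate([261, 251, 0]) cube([28, 28, 383]);
}
translate([628, 1075, 0]) {
  translate([0, 0, 383]) cube([289, 279, 31]);
  cube([28, 28, 383]);
  translate([261, 0, 0]) cube([28, 28, 383]);
  translate([0, 251, 0]) cube([28, 28, 383]);
  translate([261, 251, 0]) cube([28, 28, 383]);
}
translate([-499, 293, 0]) {
  translate([0, 0, 383]) cube([289, 279, 31]);
  cube([28, 28, 383]);
  translate([261, 0, 0]) cube([28, 28, 383]);
  translate([0, 251, 0]) cube([28, 28, 383]);
  translate([261, 251, 0]) cube([28, 28, 383]);
}
translate([1755, 293, 0]) {
  translate([0, 0, 383]) cube([289, 279, 31]);
  cube([28, 28, 383]);
  translate([261, 0, 0]) cube([28, 28, 383]);
  translate([0, 251, 0]) cube([28, 28, 383]);
  translate([261, 251, 0]) cube([28, 28, 383]);
}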